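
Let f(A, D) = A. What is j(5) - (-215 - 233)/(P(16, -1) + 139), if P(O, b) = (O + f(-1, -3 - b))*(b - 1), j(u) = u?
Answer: 993/109 ≈ 9.1101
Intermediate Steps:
P(O, b) = (-1 + O)*(-1 + b) (P(O, b) = (O - 1)*(b - 1) = (-1 + O)*(-1 + b))
j(5) - (-215 - 233)/(P(16, -1) + 139) = 5 - (-215 - 233)/((1 - 1*16 - 1*(-1) + 16*(-1)) + 139) = 5 - (-448)/((1 - 16 + 1 - 16) + 139) = 5 - (-448)/(-30 + 139) = 5 - (-448)/109 = 5 - 1*(-448/109) = 5 + 448/109 = 993/109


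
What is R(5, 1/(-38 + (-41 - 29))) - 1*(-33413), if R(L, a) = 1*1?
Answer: 33414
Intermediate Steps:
R(L, a) = 1
R(5, 1/(-38 + (-41 - 29))) - 1*(-33413) = 1 - 1*(-33413) = 1 + 33413 = 33414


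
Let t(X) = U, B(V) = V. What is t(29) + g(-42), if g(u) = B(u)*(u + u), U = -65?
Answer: 3463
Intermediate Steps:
g(u) = 2*u² (g(u) = u*(u + u) = u*(2*u) = 2*u²)
t(X) = -65
t(29) + g(-42) = -65 + 2*(-42)² = -65 + 2*1764 = -65 + 3528 = 3463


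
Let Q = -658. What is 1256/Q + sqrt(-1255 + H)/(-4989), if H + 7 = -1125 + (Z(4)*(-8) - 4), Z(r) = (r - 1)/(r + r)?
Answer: -628/329 - I*sqrt(266)/1663 ≈ -1.9088 - 0.0098073*I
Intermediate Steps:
Z(r) = (-1 + r)/(2*r) (Z(r) = (-1 + r)/((2*r)) = (-1 + r)*(1/(2*r)) = (-1 + r)/(2*r))
H = -1139 (H = -7 + (-1125 + (((1/2)*(-1 + 4)/4)*(-8) - 4)) = -7 + (-1125 + (((1/2)*(1/4)*3)*(-8) - 4)) = -7 + (-1125 + ((3/8)*(-8) - 4)) = -7 + (-1125 + (-3 - 4)) = -7 + (-1125 - 7) = -7 - 1132 = -1139)
1256/Q + sqrt(-1255 + H)/(-4989) = 1256/(-658) + sqrt(-1255 - 1139)/(-4989) = 1256*(-1/658) + sqrt(-2394)*(-1/4989) = -628/329 + (3*I*sqrt(266))*(-1/4989) = -628/329 - I*sqrt(266)/1663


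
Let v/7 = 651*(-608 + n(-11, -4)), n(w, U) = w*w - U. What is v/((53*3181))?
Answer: -2201031/168593 ≈ -13.055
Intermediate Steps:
n(w, U) = w**2 - U
v = -2201031 (v = 7*(651*(-608 + ((-11)**2 - 1*(-4)))) = 7*(651*(-608 + (121 + 4))) = 7*(651*(-608 + 125)) = 7*(651*(-483)) = 7*(-314433) = -2201031)
v/((53*3181)) = -2201031/(53*3181) = -2201031/168593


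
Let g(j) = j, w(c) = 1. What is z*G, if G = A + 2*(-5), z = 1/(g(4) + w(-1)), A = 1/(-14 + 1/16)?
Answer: -2246/1115 ≈ -2.0144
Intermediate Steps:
A = -16/223 (A = 1/(-14 + 1/16) = 1/(-223/16) = -16/223 ≈ -0.071749)
z = ⅕ (z = 1/(4 + 1) = 1/5 = ⅕ ≈ 0.20000)
G = -2246/223 (G = -16/223 + 2*(-5) = -16/223 - 10 = -2246/223 ≈ -10.072)
z*G = (⅕)*(-2246/223) = -2246/1115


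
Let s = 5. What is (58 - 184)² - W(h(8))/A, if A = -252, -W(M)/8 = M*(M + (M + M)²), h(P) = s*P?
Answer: 69284/9 ≈ 7698.2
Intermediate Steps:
h(P) = 5*P
W(M) = -8*M*(M + 4*M²) (W(M) = -8*M*(M + (M + M)²) = -8*M*(M + (2*M)²) = -8*M*(M + 4*M²))
(58 - 184)² - W(h(8))/A = (58 - 184)² - (5*8)²*(-8 - 160*8)/(-252) = (-126)² - 40²*(-8 - 32*40)*(-1)/252 = 15876 - 1600*(-8 - 1280)*(-1)/252 = 15876 - 1600*(-1288)*(-1)/252 = 15876 - (-2060800)*(-1)/252 = 15876 - 1*73600/9 = 15876 - 73600/9 = 69284/9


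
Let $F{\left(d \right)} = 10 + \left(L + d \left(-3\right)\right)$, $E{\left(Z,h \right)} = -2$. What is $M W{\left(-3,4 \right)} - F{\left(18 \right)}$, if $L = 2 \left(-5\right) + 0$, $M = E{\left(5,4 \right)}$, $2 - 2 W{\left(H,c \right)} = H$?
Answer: $49$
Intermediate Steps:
$W{\left(H,c \right)} = 1 - \frac{H}{2}$
$M = -2$
$L = -10$ ($L = -10 + 0 = -10$)
$F{\left(d \right)} = - 3 d$ ($F{\left(d \right)} = 10 + \left(-10 + d \left(-3\right)\right) = 10 - \left(10 + 3 d\right) = - 3 d$)
$M W{\left(-3,4 \right)} - F{\left(18 \right)} = - 2 \left(1 - - \frac{3}{2}\right) - \left(-3\right) 18 = - 2 \left(1 + \frac{3}{2}\right) - -54 = \left(-2\right) \frac{5}{2} + 54 = -5 + 54 = 49$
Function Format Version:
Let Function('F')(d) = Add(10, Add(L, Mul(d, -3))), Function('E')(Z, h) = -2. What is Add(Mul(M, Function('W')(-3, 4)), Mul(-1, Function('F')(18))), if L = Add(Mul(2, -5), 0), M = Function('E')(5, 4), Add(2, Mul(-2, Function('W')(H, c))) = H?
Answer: 49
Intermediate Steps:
Function('W')(H, c) = Add(1, Mul(Rational(-1, 2), H))
M = -2
L = -10 (L = Add(-10, 0) = -10)
Function('F')(d) = Mul(-3, d) (Function('F')(d) = Add(10, Add(-10, Mul(d, -3))) = Add(10, Add(-10, Mul(-3, d))) = Mul(-3, d))
Add(Mul(M, Function('W')(-3, 4)), Mul(-1, Function('F')(18))) = Add(Mul(-2, Add(1, Mul(Rational(-1, 2), -3))), Mul(-1, Mul(-3, 18))) = Add(Mul(-2, Add(1, Rational(3, 2))), Mul(-1, -54)) = Add(Mul(-2, Rational(5, 2)), 54) = Add(-5, 54) = 49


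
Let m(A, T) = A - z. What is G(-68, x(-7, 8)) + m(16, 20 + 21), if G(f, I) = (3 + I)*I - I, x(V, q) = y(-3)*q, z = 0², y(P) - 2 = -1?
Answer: 96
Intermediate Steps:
y(P) = 1 (y(P) = 2 - 1 = 1)
z = 0
x(V, q) = q (x(V, q) = 1*q = q)
m(A, T) = A (m(A, T) = A - 1*0 = A + 0 = A)
G(f, I) = -I + I*(3 + I) (G(f, I) = I*(3 + I) - I = -I + I*(3 + I))
G(-68, x(-7, 8)) + m(16, 20 + 21) = 8*(2 + 8) + 16 = 8*10 + 16 = 80 + 16 = 96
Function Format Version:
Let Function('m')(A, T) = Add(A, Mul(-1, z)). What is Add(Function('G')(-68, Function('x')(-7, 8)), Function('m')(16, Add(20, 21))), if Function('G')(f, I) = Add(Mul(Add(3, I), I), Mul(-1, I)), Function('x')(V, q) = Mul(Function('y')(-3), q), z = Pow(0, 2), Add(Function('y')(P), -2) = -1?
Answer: 96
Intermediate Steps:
Function('y')(P) = 1 (Function('y')(P) = Add(2, -1) = 1)
z = 0
Function('x')(V, q) = q (Function('x')(V, q) = Mul(1, q) = q)
Function('m')(A, T) = A (Function('m')(A, T) = Add(A, Mul(-1, 0)) = Add(A, 0) = A)
Function('G')(f, I) = Add(Mul(-1, I), Mul(I, Add(3, I))) (Function('G')(f, I) = Add(Mul(I, Add(3, I)), Mul(-1, I)) = Add(Mul(-1, I), Mul(I, Add(3, I))))
Add(Function('G')(-68, Function('x')(-7, 8)), Function('m')(16, Add(20, 21))) = Add(Mul(8, Add(2, 8)), 16) = Add(Mul(8, 10), 16) = Add(80, 16) = 96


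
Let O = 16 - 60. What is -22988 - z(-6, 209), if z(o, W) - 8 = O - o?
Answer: -22958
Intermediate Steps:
O = -44
z(o, W) = -36 - o (z(o, W) = 8 + (-44 - o) = -36 - o)
-22988 - z(-6, 209) = -22988 - (-36 - 1*(-6)) = -22988 - (-36 + 6) = -22988 - 1*(-30) = -22988 + 30 = -22958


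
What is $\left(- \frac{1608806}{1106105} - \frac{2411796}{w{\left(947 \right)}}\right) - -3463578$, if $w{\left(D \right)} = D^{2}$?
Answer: $\frac{3435743759538370576}{991964918945} \approx 3.4636 \cdot 10^{6}$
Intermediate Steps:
$\left(- \frac{1608806}{1106105} - \frac{2411796}{w{\left(947 \right)}}\right) - -3463578 = \left(- \frac{1608806}{1106105} - \frac{2411796}{947^{2}}\right) - -3463578 = \left(\left(-1608806\right) \frac{1}{1106105} - \frac{2411796}{896809}\right) + 3463578 = \left(- \frac{1608806}{1106105} - \frac{2411796}{896809}\right) + 3463578 = - \frac{4110491314634}{991964918945} + 3463578 = \frac{3435743759538370576}{991964918945}$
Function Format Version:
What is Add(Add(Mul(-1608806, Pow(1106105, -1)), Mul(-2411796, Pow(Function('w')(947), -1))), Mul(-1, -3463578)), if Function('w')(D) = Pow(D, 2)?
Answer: Rational(3435743759538370576, 991964918945) ≈ 3.4636e+6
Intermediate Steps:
Add(Add(Mul(-1608806, Pow(1106105, -1)), Mul(-2411796, Pow(Function('w')(947), -1))), Mul(-1, -3463578)) = Add(Add(Mul(-1608806, Pow(1106105, -1)), Mul(-2411796, Pow(Pow(947, 2), -1))), Mul(-1, -3463578)) = Add(Add(Mul(-1608806, Rational(1, 1106105)), Mul(-2411796, Pow(896809, -1))), 3463578) = Add(Add(Rational(-1608806, 1106105), Mul(-2411796, Rational(1, 896809))), 3463578) = Add(Add(Rational(-1608806, 1106105), Rational(-2411796, 896809)), 3463578) = Add(Rational(-4110491314634, 991964918945), 3463578) = Rational(3435743759538370576, 991964918945)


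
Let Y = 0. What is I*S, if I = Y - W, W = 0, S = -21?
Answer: 0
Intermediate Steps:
I = 0 (I = 0 - 1*0 = 0 + 0 = 0)
I*S = 0*(-21) = 0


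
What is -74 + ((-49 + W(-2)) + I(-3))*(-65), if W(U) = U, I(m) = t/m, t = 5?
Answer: 10048/3 ≈ 3349.3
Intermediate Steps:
I(m) = 5/m
-74 + ((-49 + W(-2)) + I(-3))*(-65) = -74 + ((-49 - 2) + 5/(-3))*(-65) = -74 + (-51 + 5*(-⅓))*(-65) = -74 + (-51 - 5/3)*(-65) = -74 - 158/3*(-65) = -74 + 10270/3 = 10048/3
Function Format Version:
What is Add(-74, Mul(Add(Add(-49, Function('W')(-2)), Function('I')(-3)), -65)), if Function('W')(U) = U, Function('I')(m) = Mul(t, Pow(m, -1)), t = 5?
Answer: Rational(10048, 3) ≈ 3349.3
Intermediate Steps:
Function('I')(m) = Mul(5, Pow(m, -1))
Add(-74, Mul(Add(Add(-49, Function('W')(-2)), Function('I')(-3)), -65)) = Add(-74, Mul(Add(Add(-49, -2), Mul(5, Pow(-3, -1))), -65)) = Add(-74, Mul(Add(-51, Mul(5, Rational(-1, 3))), -65)) = Add(-74, Mul(Add(-51, Rational(-5, 3)), -65)) = Add(-74, Mul(Rational(-158, 3), -65)) = Add(-74, Rational(10270, 3)) = Rational(10048, 3)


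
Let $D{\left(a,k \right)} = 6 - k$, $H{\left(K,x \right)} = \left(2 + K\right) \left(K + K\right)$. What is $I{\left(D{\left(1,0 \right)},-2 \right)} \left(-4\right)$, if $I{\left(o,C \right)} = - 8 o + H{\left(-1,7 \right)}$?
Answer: $200$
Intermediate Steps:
$H{\left(K,x \right)} = 2 K \left(2 + K\right)$ ($H{\left(K,x \right)} = \left(2 + K\right) 2 K = 2 K \left(2 + K\right)$)
$I{\left(o,C \right)} = -2 - 8 o$ ($I{\left(o,C \right)} = - 8 o + 2 \left(-1\right) \left(2 - 1\right) = - 8 o + 2 \left(-1\right) 1 = - 8 o - 2 = -2 - 8 o$)
$I{\left(D{\left(1,0 \right)},-2 \right)} \left(-4\right) = \left(-2 - 8 \left(6 - 0\right)\right) \left(-4\right) = \left(-2 - 8 \left(6 + 0\right)\right) \left(-4\right) = \left(-2 - 48\right) \left(-4\right) = \left(-50\right) \left(-4\right) = 200$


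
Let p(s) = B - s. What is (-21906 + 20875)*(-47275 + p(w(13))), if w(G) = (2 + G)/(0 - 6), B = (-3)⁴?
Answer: 97308873/2 ≈ 4.8654e+7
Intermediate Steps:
B = 81
w(G) = -⅓ - G/6 (w(G) = (2 + G)/(-6) = (2 + G)*(-⅙) = -⅓ - G/6)
p(s) = 81 - s
(-21906 + 20875)*(-47275 + p(w(13))) = (-21906 + 20875)*(-47275 + (81 - (-⅓ - ⅙*13))) = -1031*(-47275 + (81 - (-⅓ - 13/6))) = -1031*(-47275 + (81 - 1*(-5/2))) = -1031*(-47275 + (81 + 5/2)) = -1031*(-47275 + 167/2) = -1031*(-94383/2) = 97308873/2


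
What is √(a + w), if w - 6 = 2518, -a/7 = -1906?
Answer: √15866 ≈ 125.96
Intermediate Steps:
a = 13342 (a = -7*(-1906) = 13342)
w = 2524 (w = 6 + 2518 = 2524)
√(a + w) = √(13342 + 2524) = √15866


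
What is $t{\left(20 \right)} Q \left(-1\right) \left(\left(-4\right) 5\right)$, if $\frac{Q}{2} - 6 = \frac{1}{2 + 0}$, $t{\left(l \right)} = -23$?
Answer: $-5980$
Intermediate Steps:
$Q = 13$ ($Q = 12 + \frac{2}{2 + 0} = 12 + \frac{2}{2} = 12 + 2 \cdot \frac{1}{2} = 12 + 1 = 13$)
$t{\left(20 \right)} Q \left(-1\right) \left(\left(-4\right) 5\right) = - 23 \cdot 13 \left(-1\right) \left(\left(-4\right) 5\right) = - 23 \left(\left(-13\right) \left(-20\right)\right) = \left(-23\right) 260 = -5980$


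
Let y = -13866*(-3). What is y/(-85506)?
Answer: -6933/14251 ≈ -0.48649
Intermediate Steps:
y = 41598
y/(-85506) = 41598/(-85506) = 41598*(-1/85506) = -6933/14251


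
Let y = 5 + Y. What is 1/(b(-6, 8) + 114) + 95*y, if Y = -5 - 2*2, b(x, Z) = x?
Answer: -41039/108 ≈ -379.99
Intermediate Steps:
Y = -9 (Y = -5 - 4 = -9)
y = -4 (y = 5 - 9 = -4)
1/(b(-6, 8) + 114) + 95*y = 1/(-6 + 114) + 95*(-4) = 1/108 - 380 = -41039/108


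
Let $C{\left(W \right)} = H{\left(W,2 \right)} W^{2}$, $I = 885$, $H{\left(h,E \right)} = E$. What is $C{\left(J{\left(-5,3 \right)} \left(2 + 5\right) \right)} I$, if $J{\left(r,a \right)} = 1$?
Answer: $86730$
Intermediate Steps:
$C{\left(W \right)} = 2 W^{2}$
$C{\left(J{\left(-5,3 \right)} \left(2 + 5\right) \right)} I = 2 \left(1 \left(2 + 5\right)\right)^{2} \cdot 885 = 2 \left(1 \cdot 7\right)^{2} \cdot 885 = 2 \cdot 7^{2} \cdot 885 = 2 \cdot 49 \cdot 885 = 98 \cdot 885 = 86730$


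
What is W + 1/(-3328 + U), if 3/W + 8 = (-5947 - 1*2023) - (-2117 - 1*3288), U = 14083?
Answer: -29692/27672615 ≈ -0.0010730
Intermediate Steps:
W = -3/2573 (W = 3/(-8 + ((-5947 - 1*2023) - (-2117 - 1*3288))) = 3/(-8 + ((-5947 - 2023) - (-2117 - 3288))) = 3/(-8 + (-7970 - 1*(-5405))) = 3/(-8 + (-7970 + 5405)) = 3/(-8 - 2565) = 3/(-2573) = 3*(-1/2573) = -3/2573 ≈ -0.0011660)
W + 1/(-3328 + U) = -3/2573 + 1/(-3328 + 14083) = -3/2573 + 1/10755 = -29692/27672615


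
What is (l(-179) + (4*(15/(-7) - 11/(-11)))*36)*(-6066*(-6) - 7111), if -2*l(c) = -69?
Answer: -53327985/14 ≈ -3.8091e+6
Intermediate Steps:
l(c) = 69/2 (l(c) = -½*(-69) = 69/2)
(l(-179) + (4*(15/(-7) - 11/(-11)))*36)*(-6066*(-6) - 7111) = (69/2 + (4*(15/(-7) - 11/(-11)))*36)*(-6066*(-6) - 7111) = (69/2 + (4*(15*(-⅐) - 11*(-1/11)))*36)*(36396 - 7111) = (69/2 + (4*(-15/7 + 1))*36)*29285 = (69/2 + (4*(-8/7))*36)*29285 = (69/2 - 32/7*36)*29285 = (69/2 - 1152/7)*29285 = -1821/14*29285 = -53327985/14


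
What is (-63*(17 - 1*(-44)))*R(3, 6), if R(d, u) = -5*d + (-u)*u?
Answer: 195993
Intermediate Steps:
R(d, u) = -u² - 5*d (R(d, u) = -5*d - u² = -u² - 5*d)
(-63*(17 - 1*(-44)))*R(3, 6) = (-63*(17 - 1*(-44)))*(-1*6² - 5*3) = (-63*(17 + 44))*(-1*36 - 15) = (-63*61)*(-36 - 15) = -3843*(-51) = 195993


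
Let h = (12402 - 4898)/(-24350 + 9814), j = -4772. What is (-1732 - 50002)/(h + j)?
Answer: 47000339/4335831 ≈ 10.840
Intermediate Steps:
h = -938/1817 (h = 7504/(-14536) = 7504*(-1/14536) = -938/1817 ≈ -0.51624)
(-1732 - 50002)/(h + j) = (-1732 - 50002)/(-938/1817 - 4772) = -51734/(-8671662/1817) = -51734*(-1817/8671662) = 47000339/4335831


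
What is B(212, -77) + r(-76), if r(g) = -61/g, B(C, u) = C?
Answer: 16173/76 ≈ 212.80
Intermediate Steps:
B(212, -77) + r(-76) = 212 - 61/(-76) = 212 - 61*(-1/76) = 212 + 61/76 = 16173/76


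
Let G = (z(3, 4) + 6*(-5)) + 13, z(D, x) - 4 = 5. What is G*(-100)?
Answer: 800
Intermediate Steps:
z(D, x) = 9 (z(D, x) = 4 + 5 = 9)
G = -8 (G = (9 + 6*(-5)) + 13 = (9 - 30) + 13 = -21 + 13 = -8)
G*(-100) = -8*(-100) = 800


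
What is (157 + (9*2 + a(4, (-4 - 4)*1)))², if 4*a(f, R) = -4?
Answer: 30276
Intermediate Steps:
a(f, R) = -1 (a(f, R) = (¼)*(-4) = -1)
(157 + (9*2 + a(4, (-4 - 4)*1)))² = (157 + (9*2 - 1))² = (157 + (18 - 1))² = (157 + 17)² = 174² = 30276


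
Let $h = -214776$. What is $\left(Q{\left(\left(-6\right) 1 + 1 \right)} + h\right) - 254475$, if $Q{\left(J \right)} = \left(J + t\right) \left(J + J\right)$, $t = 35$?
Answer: $-469551$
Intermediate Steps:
$Q{\left(J \right)} = 2 J \left(35 + J\right)$ ($Q{\left(J \right)} = \left(J + 35\right) \left(J + J\right) = \left(35 + J\right) 2 J = 2 J \left(35 + J\right)$)
$\left(Q{\left(\left(-6\right) 1 + 1 \right)} + h\right) - 254475 = \left(2 \left(\left(-6\right) 1 + 1\right) \left(35 + \left(\left(-6\right) 1 + 1\right)\right) - 214776\right) - 254475 = \left(2 \left(-6 + 1\right) \left(35 + \left(-6 + 1\right)\right) - 214776\right) - 254475 = \left(2 \left(-5\right) \left(35 - 5\right) - 214776\right) - 254475 = \left(2 \left(-5\right) 30 - 214776\right) - 254475 = \left(-300 - 214776\right) - 254475 = -215076 - 254475 = -469551$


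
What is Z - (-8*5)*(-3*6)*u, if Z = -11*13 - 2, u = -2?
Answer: 1295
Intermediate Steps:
Z = -145 (Z = -143 - 2 = -145)
Z - (-8*5)*(-3*6)*u = -145 - (-8*5)*-3*6*(-2) = -145 - (-40)*(-18*(-2)) = -145 - (-40)*36 = -145 - 1*(-1440) = -145 + 1440 = 1295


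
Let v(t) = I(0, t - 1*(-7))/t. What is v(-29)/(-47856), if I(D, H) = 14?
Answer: 7/693912 ≈ 1.0088e-5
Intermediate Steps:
v(t) = 14/t
v(-29)/(-47856) = (14/(-29))/(-47856) = (14*(-1/29))*(-1/47856) = -14/29*(-1/47856) = 7/693912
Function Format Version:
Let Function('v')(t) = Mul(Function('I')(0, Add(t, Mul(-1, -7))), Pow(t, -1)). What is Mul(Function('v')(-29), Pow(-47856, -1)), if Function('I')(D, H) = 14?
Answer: Rational(7, 693912) ≈ 1.0088e-5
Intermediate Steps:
Function('v')(t) = Mul(14, Pow(t, -1))
Mul(Function('v')(-29), Pow(-47856, -1)) = Mul(Mul(14, Pow(-29, -1)), Pow(-47856, -1)) = Mul(Mul(14, Rational(-1, 29)), Rational(-1, 47856)) = Mul(Rational(-14, 29), Rational(-1, 47856)) = Rational(7, 693912)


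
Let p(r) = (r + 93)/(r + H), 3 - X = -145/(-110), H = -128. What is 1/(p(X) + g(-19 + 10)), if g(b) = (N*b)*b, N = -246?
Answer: -2779/55376437 ≈ -5.0184e-5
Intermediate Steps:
g(b) = -246*b² (g(b) = (-246*b)*b = -246*b²)
X = 37/22 (X = 3 - (-145)/(-110) = 3 - (-145)*(-1)/110 = 3 - 1*29/22 = 3 - 29/22 = 37/22 ≈ 1.6818)
p(r) = (93 + r)/(-128 + r) (p(r) = (r + 93)/(r - 128) = (93 + r)/(-128 + r))
1/(p(X) + g(-19 + 10)) = 1/((93 + 37/22)/(-128 + 37/22) - 246*(-19 + 10)²) = 1/((2083/22)/(-2779/22) - 246*(-9)²) = 1/(-22/2779*2083/22 - 246*81) = 1/(-2083/2779 - 19926) = 1/(-55376437/2779) = -2779/55376437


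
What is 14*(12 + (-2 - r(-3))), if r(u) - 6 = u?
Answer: 98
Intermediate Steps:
r(u) = 6 + u
14*(12 + (-2 - r(-3))) = 14*(12 + (-2 - (6 - 3))) = 14*(12 + (-2 - 1*3)) = 14*(12 + (-2 - 3)) = 14*(12 - 5) = 14*7 = 98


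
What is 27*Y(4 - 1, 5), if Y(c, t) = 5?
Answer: 135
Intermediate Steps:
27*Y(4 - 1, 5) = 27*5 = 135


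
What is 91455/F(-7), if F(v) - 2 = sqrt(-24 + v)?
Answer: 5226 - 2613*I*sqrt(31) ≈ 5226.0 - 14549.0*I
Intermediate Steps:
F(v) = 2 + sqrt(-24 + v)
91455/F(-7) = 91455/(2 + sqrt(-24 - 7)) = 91455/(2 + sqrt(-31)) = 91455/(2 + I*sqrt(31))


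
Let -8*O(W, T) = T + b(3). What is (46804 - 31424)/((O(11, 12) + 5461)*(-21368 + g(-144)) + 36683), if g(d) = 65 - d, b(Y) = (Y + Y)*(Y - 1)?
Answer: -15380/115449139 ≈ -0.00013322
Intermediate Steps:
b(Y) = 2*Y*(-1 + Y) (b(Y) = (2*Y)*(-1 + Y) = 2*Y*(-1 + Y))
O(W, T) = -3/2 - T/8 (O(W, T) = -(T + 2*3*(-1 + 3))/8 = -(T + 2*3*2)/8 = -(T + 12)/8 = -(12 + T)/8 = -3/2 - T/8)
(46804 - 31424)/((O(11, 12) + 5461)*(-21368 + g(-144)) + 36683) = (46804 - 31424)/(((-3/2 - 1/8*12) + 5461)*(-21368 + (65 - 1*(-144))) + 36683) = 15380/(((-3/2 - 3/2) + 5461)*(-21368 + (65 + 144)) + 36683) = 15380/((-3 + 5461)*(-21368 + 209) + 36683) = 15380/(5458*(-21159) + 36683) = 15380/(-115485822 + 36683) = 15380/(-115449139) = 15380*(-1/115449139) = -15380/115449139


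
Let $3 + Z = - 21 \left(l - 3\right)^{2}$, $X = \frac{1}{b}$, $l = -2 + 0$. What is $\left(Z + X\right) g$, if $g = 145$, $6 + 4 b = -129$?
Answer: $- \frac{2067236}{27} \approx -76564.0$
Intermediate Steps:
$b = - \frac{135}{4}$ ($b = - \frac{3}{2} + \frac{1}{4} \left(-129\right) = - \frac{3}{2} - \frac{129}{4} = - \frac{135}{4} \approx -33.75$)
$l = -2$
$X = - \frac{4}{135}$ ($X = \frac{1}{- \frac{135}{4}} = - \frac{4}{135} \approx -0.02963$)
$Z = -528$ ($Z = -3 - 21 \left(-2 - 3\right)^{2} = -3 - 21 \left(-5\right)^{2} = -3 - 525 = -528$)
$\left(Z + X\right) g = \left(-528 - \frac{4}{135}\right) 145 = \left(- \frac{71284}{135}\right) 145 = - \frac{2067236}{27}$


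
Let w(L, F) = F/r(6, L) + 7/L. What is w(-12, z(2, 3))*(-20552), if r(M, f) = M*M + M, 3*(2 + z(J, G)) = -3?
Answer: 40370/3 ≈ 13457.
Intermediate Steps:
z(J, G) = -3 (z(J, G) = -2 + (⅓)*(-3) = -2 - 1 = -3)
r(M, f) = M + M² (r(M, f) = M² + M = M + M²)
w(L, F) = 7/L + F/42 (w(L, F) = F/((6*(1 + 6))) + 7/L = F/((6*7)) + 7/L = F/42 + 7/L = 7/L + F/42)
w(-12, z(2, 3))*(-20552) = (7/(-12) + (1/42)*(-3))*(-20552) = (7*(-1/12) - 1/14)*(-20552) = (-7/12 - 1/14)*(-20552) = -55/84*(-20552) = 40370/3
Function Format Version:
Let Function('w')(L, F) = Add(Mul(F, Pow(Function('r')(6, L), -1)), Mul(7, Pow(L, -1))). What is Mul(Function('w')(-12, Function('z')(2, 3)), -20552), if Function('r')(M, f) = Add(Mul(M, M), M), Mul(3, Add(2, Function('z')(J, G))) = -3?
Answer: Rational(40370, 3) ≈ 13457.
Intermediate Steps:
Function('z')(J, G) = -3 (Function('z')(J, G) = Add(-2, Mul(Rational(1, 3), -3)) = Add(-2, -1) = -3)
Function('r')(M, f) = Add(M, Pow(M, 2)) (Function('r')(M, f) = Add(Pow(M, 2), M) = Add(M, Pow(M, 2)))
Function('w')(L, F) = Add(Mul(7, Pow(L, -1)), Mul(Rational(1, 42), F)) (Function('w')(L, F) = Add(Mul(F, Pow(Mul(6, Add(1, 6)), -1)), Mul(7, Pow(L, -1))) = Add(Mul(F, Pow(Mul(6, 7), -1)), Mul(7, Pow(L, -1))) = Add(Mul(F, Pow(42, -1)), Mul(7, Pow(L, -1))) = Add(Mul(F, Rational(1, 42)), Mul(7, Pow(L, -1))) = Add(Mul(Rational(1, 42), F), Mul(7, Pow(L, -1))) = Add(Mul(7, Pow(L, -1)), Mul(Rational(1, 42), F)))
Mul(Function('w')(-12, Function('z')(2, 3)), -20552) = Mul(Add(Mul(7, Pow(-12, -1)), Mul(Rational(1, 42), -3)), -20552) = Mul(Add(Mul(7, Rational(-1, 12)), Rational(-1, 14)), -20552) = Mul(Add(Rational(-7, 12), Rational(-1, 14)), -20552) = Mul(Rational(-55, 84), -20552) = Rational(40370, 3)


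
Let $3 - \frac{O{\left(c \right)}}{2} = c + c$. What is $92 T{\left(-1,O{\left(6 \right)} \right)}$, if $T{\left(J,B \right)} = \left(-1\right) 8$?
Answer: $-736$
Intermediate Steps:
$O{\left(c \right)} = 6 - 4 c$ ($O{\left(c \right)} = 6 - 2 \left(c + c\right) = 6 - 2 \cdot 2 c = 6 - 4 c$)
$T{\left(J,B \right)} = -8$
$92 T{\left(-1,O{\left(6 \right)} \right)} = 92 \left(-8\right) = -736$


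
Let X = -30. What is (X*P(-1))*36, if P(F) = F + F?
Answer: 2160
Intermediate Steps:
P(F) = 2*F
(X*P(-1))*36 = -60*(-1)*36 = -30*(-2)*36 = 60*36 = 2160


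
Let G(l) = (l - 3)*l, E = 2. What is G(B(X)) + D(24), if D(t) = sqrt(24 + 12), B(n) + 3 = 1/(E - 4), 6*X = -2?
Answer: 115/4 ≈ 28.750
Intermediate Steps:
X = -1/3 (X = (1/6)*(-2) = -1/3 ≈ -0.33333)
B(n) = -7/2 (B(n) = -3 + 1/(2 - 4) = -3 + 1/(-2) = -3 - 1/2 = -7/2)
D(t) = 6 (D(t) = sqrt(36) = 6)
G(l) = l*(-3 + l) (G(l) = (-3 + l)*l = l*(-3 + l))
G(B(X)) + D(24) = -7*(-3 - 7/2)/2 + 6 = -7/2*(-13/2) + 6 = 91/4 + 6 = 115/4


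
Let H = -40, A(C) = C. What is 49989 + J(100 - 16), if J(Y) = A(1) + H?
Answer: 49950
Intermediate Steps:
J(Y) = -39 (J(Y) = 1 - 40 = -39)
49989 + J(100 - 16) = 49989 - 39 = 49950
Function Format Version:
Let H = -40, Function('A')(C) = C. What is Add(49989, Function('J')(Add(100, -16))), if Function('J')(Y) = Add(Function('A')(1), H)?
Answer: 49950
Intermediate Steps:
Function('J')(Y) = -39 (Function('J')(Y) = Add(1, -40) = -39)
Add(49989, Function('J')(Add(100, -16))) = Add(49989, -39) = 49950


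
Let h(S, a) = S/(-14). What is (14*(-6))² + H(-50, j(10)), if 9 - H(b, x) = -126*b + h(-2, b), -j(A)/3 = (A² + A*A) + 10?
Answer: 5354/7 ≈ 764.86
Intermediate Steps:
j(A) = -30 - 6*A² (j(A) = -3*((A² + A*A) + 10) = -3*((A² + A²) + 10) = -3*(2*A² + 10) = -3*(10 + 2*A²) = -30 - 6*A²)
h(S, a) = -S/14 (h(S, a) = S*(-1/14) = -S/14)
H(b, x) = 62/7 + 126*b (H(b, x) = 9 - (-126*b - 1/14*(-2)) = 9 - (-126*b + ⅐) = 9 - (⅐ - 126*b) = 9 + (-⅐ + 126*b) = 62/7 + 126*b)
(14*(-6))² + H(-50, j(10)) = (14*(-6))² + (62/7 + 126*(-50)) = (-84)² + (62/7 - 6300) = 7056 - 44038/7 = 5354/7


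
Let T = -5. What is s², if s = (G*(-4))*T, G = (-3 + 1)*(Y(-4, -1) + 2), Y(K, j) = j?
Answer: 1600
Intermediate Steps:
G = -2 (G = (-3 + 1)*(-1 + 2) = -2*1 = -2)
s = -40 (s = -2*(-4)*(-5) = 8*(-5) = -40)
s² = (-40)² = 1600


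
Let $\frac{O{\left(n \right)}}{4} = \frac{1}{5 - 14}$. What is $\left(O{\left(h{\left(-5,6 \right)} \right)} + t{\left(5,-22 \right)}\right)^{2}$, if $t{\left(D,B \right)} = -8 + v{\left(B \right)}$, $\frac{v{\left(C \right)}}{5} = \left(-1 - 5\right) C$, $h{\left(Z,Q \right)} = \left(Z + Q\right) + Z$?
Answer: $\frac{34386496}{81} \approx 4.2452 \cdot 10^{5}$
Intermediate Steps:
$h{\left(Z,Q \right)} = Q + 2 Z$ ($h{\left(Z,Q \right)} = \left(Q + Z\right) + Z = Q + 2 Z$)
$v{\left(C \right)} = - 30 C$ ($v{\left(C \right)} = 5 \left(-1 - 5\right) C = 5 \left(- 6 C\right) = - 30 C$)
$O{\left(n \right)} = - \frac{4}{9}$ ($O{\left(n \right)} = \frac{4}{5 - 14} = \frac{4}{-9} = 4 \left(- \frac{1}{9}\right) = - \frac{4}{9}$)
$t{\left(D,B \right)} = -8 - 30 B$
$\left(O{\left(h{\left(-5,6 \right)} \right)} + t{\left(5,-22 \right)}\right)^{2} = \left(- \frac{4}{9} - -652\right)^{2} = \left(- \frac{4}{9} + \left(-8 + 660\right)\right)^{2} = \left(- \frac{4}{9} + 652\right)^{2} = \left(\frac{5864}{9}\right)^{2} = \frac{34386496}{81}$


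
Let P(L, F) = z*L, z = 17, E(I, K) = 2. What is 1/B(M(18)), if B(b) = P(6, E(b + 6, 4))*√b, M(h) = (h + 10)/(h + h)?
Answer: √7/238 ≈ 0.011117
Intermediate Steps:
M(h) = (10 + h)/(2*h) (M(h) = (10 + h)/((2*h)) = (10 + h)*(1/(2*h)) = (10 + h)/(2*h))
P(L, F) = 17*L
B(b) = 102*√b (B(b) = (17*6)*√b = 102*√b)
1/B(M(18)) = 1/(102*√((½)*(10 + 18)/18)) = 1/(102*√((½)*(1/18)*28)) = 1/(102*√(7/9)) = 1/(102*(√7/3)) = 1/(34*√7) = √7/238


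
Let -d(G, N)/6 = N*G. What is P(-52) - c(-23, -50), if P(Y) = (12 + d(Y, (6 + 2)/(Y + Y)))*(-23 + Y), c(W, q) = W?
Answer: 923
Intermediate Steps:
d(G, N) = -6*G*N (d(G, N) = -6*N*G = -6*G*N)
P(Y) = 276 - 12*Y (P(Y) = (12 - 6*Y*(6 + 2)/(Y + Y))*(-23 + Y) = (12 - 6*Y*8/((2*Y)))*(-23 + Y) = (12 - 6*Y*8*(1/(2*Y)))*(-23 + Y) = (12 - 6*Y*4/Y)*(-23 + Y) = (12 - 24)*(-23 + Y) = -12*(-23 + Y) = 276 - 12*Y)
P(-52) - c(-23, -50) = (276 - 12*(-52)) - 1*(-23) = (276 + 624) + 23 = 900 + 23 = 923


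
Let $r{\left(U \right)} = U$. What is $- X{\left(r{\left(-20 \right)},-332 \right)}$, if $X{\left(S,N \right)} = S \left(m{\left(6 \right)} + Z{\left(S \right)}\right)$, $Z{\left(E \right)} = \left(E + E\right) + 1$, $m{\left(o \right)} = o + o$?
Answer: $-540$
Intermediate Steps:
$m{\left(o \right)} = 2 o$
$Z{\left(E \right)} = 1 + 2 E$ ($Z{\left(E \right)} = 2 E + 1 = 1 + 2 E$)
$X{\left(S,N \right)} = S \left(13 + 2 S\right)$ ($X{\left(S,N \right)} = S \left(2 \cdot 6 + \left(1 + 2 S\right)\right) = S \left(12 + \left(1 + 2 S\right)\right) = S \left(13 + 2 S\right)$)
$- X{\left(r{\left(-20 \right)},-332 \right)} = - \left(-20\right) \left(13 + 2 \left(-20\right)\right) = - \left(-20\right) \left(13 - 40\right) = - \left(-20\right) \left(-27\right) = \left(-1\right) 540 = -540$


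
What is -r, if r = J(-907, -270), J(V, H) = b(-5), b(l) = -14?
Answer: 14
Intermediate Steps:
J(V, H) = -14
r = -14
-r = -1*(-14) = 14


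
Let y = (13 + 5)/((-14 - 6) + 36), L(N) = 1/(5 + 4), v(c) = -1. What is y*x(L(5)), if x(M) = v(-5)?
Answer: -9/8 ≈ -1.1250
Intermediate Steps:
L(N) = ⅑ (L(N) = 1/9 = ⅑)
x(M) = -1
y = 9/8 (y = 18/(-20 + 36) = 18/16 = 18*(1/16) = 9/8 ≈ 1.1250)
y*x(L(5)) = (9/8)*(-1) = -9/8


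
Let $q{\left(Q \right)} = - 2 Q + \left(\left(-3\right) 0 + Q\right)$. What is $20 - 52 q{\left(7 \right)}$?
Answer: $384$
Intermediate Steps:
$q{\left(Q \right)} = - Q$ ($q{\left(Q \right)} = - 2 Q + \left(0 + Q\right) = - 2 Q + Q = - Q$)
$20 - 52 q{\left(7 \right)} = 20 - 52 \left(\left(-1\right) 7\right) = 20 - -364 = 20 + 364 = 384$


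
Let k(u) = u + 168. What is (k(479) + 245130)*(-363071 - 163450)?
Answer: -129406751817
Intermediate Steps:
k(u) = 168 + u
(k(479) + 245130)*(-363071 - 163450) = ((168 + 479) + 245130)*(-363071 - 163450) = (647 + 245130)*(-526521) = 245777*(-526521) = -129406751817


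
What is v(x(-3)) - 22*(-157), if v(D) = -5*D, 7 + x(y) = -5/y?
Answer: 10442/3 ≈ 3480.7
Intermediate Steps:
x(y) = -7 - 5/y
v(D) = -5*D
v(x(-3)) - 22*(-157) = -5*(-7 - 5/(-3)) - 22*(-157) = -5*(-7 - 5*(-1/3)) + 3454 = -5*(-7 + 5/3) + 3454 = -5*(-16/3) + 3454 = 80/3 + 3454 = 10442/3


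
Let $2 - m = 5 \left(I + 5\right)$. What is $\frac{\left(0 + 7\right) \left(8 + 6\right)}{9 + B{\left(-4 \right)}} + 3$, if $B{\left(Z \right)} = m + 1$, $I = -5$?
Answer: $\frac{67}{6} \approx 11.167$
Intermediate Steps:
$m = 2$ ($m = 2 - 5 \left(-5 + 5\right) = 2 - 5 \cdot 0 = 2 - 0 = 2 + 0 = 2$)
$B{\left(Z \right)} = 3$ ($B{\left(Z \right)} = 2 + 1 = 3$)
$\frac{\left(0 + 7\right) \left(8 + 6\right)}{9 + B{\left(-4 \right)}} + 3 = \frac{\left(0 + 7\right) \left(8 + 6\right)}{9 + 3} + 3 = \frac{7 \cdot 14}{12} + 3 = 98 \cdot \frac{1}{12} + 3 = \frac{49}{6} + 3 = \frac{67}{6}$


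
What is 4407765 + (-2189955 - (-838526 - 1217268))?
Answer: 4273604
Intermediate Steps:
4407765 + (-2189955 - (-838526 - 1217268)) = 4407765 + (-2189955 - 1*(-2055794)) = 4407765 + (-2189955 + 2055794) = 4407765 - 134161 = 4273604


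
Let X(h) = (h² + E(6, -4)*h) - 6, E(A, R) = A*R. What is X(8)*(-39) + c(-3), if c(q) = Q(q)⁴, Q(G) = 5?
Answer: 5851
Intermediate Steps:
c(q) = 625 (c(q) = 5⁴ = 625)
X(h) = -6 + h² - 24*h (X(h) = (h² + (6*(-4))*h) - 6 = (h² - 24*h) - 6 = -6 + h² - 24*h)
X(8)*(-39) + c(-3) = (-6 + 8² - 24*8)*(-39) + 625 = (-6 + 64 - 192)*(-39) + 625 = -134*(-39) + 625 = 5226 + 625 = 5851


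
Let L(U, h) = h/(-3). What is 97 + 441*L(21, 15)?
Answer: -2108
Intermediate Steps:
L(U, h) = -h/3 (L(U, h) = h*(-1/3) = -h/3)
97 + 441*L(21, 15) = 97 + 441*(-1/3*15) = 97 + 441*(-5) = 97 - 2205 = -2108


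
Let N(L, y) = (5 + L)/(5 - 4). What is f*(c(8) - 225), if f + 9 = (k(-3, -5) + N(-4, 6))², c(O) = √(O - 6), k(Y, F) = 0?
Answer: 1800 - 8*√2 ≈ 1788.7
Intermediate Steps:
N(L, y) = 5 + L (N(L, y) = (5 + L)/1 = (5 + L)*1 = 5 + L)
c(O) = √(-6 + O)
f = -8 (f = -9 + (0 + (5 - 4))² = -9 + (0 + 1)² = -9 + 1² = -9 + 1 = -8)
f*(c(8) - 225) = -8*(√(-6 + 8) - 225) = -8*(√2 - 225) = -8*(-225 + √2) = 1800 - 8*√2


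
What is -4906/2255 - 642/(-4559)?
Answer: -1901704/934595 ≈ -2.0348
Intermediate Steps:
-4906/2255 - 642/(-4559) = -4906*1/2255 - 642*(-1/4559) = -446/205 + 642/4559 = -1901704/934595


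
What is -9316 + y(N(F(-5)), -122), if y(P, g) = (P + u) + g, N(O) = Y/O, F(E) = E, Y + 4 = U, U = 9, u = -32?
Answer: -9471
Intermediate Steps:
Y = 5 (Y = -4 + 9 = 5)
N(O) = 5/O
y(P, g) = -32 + P + g (y(P, g) = (P - 32) + g = (-32 + P) + g = -32 + P + g)
-9316 + y(N(F(-5)), -122) = -9316 + (-32 + 5/(-5) - 122) = -9316 + (-32 + 5*(-⅕) - 122) = -9316 + (-32 - 1 - 122) = -9316 - 155 = -9471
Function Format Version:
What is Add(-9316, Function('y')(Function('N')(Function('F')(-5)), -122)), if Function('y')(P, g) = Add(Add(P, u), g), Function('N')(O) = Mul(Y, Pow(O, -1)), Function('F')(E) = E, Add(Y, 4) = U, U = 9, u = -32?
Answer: -9471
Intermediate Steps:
Y = 5 (Y = Add(-4, 9) = 5)
Function('N')(O) = Mul(5, Pow(O, -1))
Function('y')(P, g) = Add(-32, P, g) (Function('y')(P, g) = Add(Add(P, -32), g) = Add(Add(-32, P), g) = Add(-32, P, g))
Add(-9316, Function('y')(Function('N')(Function('F')(-5)), -122)) = Add(-9316, Add(-32, Mul(5, Pow(-5, -1)), -122)) = Add(-9316, Add(-32, Mul(5, Rational(-1, 5)), -122)) = Add(-9316, Add(-32, -1, -122)) = Add(-9316, -155) = -9471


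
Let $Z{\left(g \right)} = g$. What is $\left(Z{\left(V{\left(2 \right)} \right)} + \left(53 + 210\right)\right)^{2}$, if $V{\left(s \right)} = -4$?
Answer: $67081$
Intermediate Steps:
$\left(Z{\left(V{\left(2 \right)} \right)} + \left(53 + 210\right)\right)^{2} = \left(-4 + \left(53 + 210\right)\right)^{2} = \left(-4 + 263\right)^{2} = 259^{2} = 67081$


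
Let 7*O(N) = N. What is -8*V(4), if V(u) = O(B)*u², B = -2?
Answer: 256/7 ≈ 36.571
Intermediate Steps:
O(N) = N/7
V(u) = -2*u²/7 (V(u) = ((⅐)*(-2))*u² = -2*u²/7)
-8*V(4) = -(-16)*4²/7 = -(-16)*16/7 = -8*(-32/7) = 256/7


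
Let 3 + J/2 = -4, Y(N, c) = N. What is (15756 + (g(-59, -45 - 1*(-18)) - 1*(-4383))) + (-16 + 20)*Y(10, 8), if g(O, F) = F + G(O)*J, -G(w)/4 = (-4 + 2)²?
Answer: 20376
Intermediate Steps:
G(w) = -16 (G(w) = -4*(-4 + 2)² = -4*(-2)² = -4*4 = -16)
J = -14 (J = -6 + 2*(-4) = -6 - 8 = -14)
g(O, F) = 224 + F (g(O, F) = F - 16*(-14) = F + 224 = 224 + F)
(15756 + (g(-59, -45 - 1*(-18)) - 1*(-4383))) + (-16 + 20)*Y(10, 8) = (15756 + ((224 + (-45 - 1*(-18))) - 1*(-4383))) + (-16 + 20)*10 = (15756 + ((224 + (-45 + 18)) + 4383)) + 4*10 = (15756 + ((224 - 27) + 4383)) + 40 = (15756 + (197 + 4383)) + 40 = (15756 + 4580) + 40 = 20336 + 40 = 20376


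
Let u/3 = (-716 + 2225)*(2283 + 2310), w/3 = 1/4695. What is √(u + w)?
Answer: 2*√12731384438885/1565 ≈ 4559.9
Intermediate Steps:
w = 1/1565 (w = 3/4695 = 3*(1/4695) = 1/1565 ≈ 0.00063898)
u = 20792511 (u = 3*((-716 + 2225)*(2283 + 2310)) = 3*(1509*4593) = 3*6930837 = 20792511)
√(u + w) = √(20792511 + 1/1565) = √(32540279716/1565) = 2*√12731384438885/1565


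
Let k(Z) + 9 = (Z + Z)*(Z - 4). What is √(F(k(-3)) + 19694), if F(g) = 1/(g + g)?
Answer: √85787130/66 ≈ 140.34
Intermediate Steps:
k(Z) = -9 + 2*Z*(-4 + Z) (k(Z) = -9 + (Z + Z)*(Z - 4) = -9 + (2*Z)*(-4 + Z) = -9 + 2*Z*(-4 + Z))
F(g) = 1/(2*g)
√(F(k(-3)) + 19694) = √(1/(2*(-9 - 8*(-3) + 2*(-3)²)) + 19694) = √(1/(2*(-9 + 24 + 2*9)) + 19694) = √(1/(2*(-9 + 24 + 18)) + 19694) = √((½)/33 + 19694) = √((½)*(1/33) + 19694) = √(1/66 + 19694) = √(1299805/66) = √85787130/66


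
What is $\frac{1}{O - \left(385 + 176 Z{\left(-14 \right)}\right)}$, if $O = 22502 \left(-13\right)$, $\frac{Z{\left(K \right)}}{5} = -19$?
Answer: $- \frac{1}{276191} \approx -3.6207 \cdot 10^{-6}$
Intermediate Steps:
$Z{\left(K \right)} = -95$ ($Z{\left(K \right)} = 5 \left(-19\right) = -95$)
$O = -292526$
$\frac{1}{O - \left(385 + 176 Z{\left(-14 \right)}\right)} = \frac{1}{-292526 - -16335} = \frac{1}{-292526 + \left(-385 + 16720\right)} = \frac{1}{-292526 + 16335} = \frac{1}{-276191} = - \frac{1}{276191}$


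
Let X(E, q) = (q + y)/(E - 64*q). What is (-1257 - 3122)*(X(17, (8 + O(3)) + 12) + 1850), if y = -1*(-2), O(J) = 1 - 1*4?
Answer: -8676248449/1071 ≈ -8.1011e+6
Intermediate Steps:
O(J) = -3 (O(J) = 1 - 4 = -3)
y = 2
X(E, q) = (2 + q)/(E - 64*q) (X(E, q) = (q + 2)/(E - 64*q) = (2 + q)/(E - 64*q))
(-1257 - 3122)*(X(17, (8 + O(3)) + 12) + 1850) = (-1257 - 3122)*((2 + ((8 - 3) + 12))/(17 - 64*((8 - 3) + 12)) + 1850) = -4379*((2 + (5 + 12))/(17 - 64*(5 + 12)) + 1850) = -4379*((2 + 17)/(17 - 64*17) + 1850) = -4379*(19/(17 - 1088) + 1850) = -4379*(19/(-1071) + 1850) = -4379*(-1/1071*19 + 1850) = -4379*(-19/1071 + 1850) = -4379*1981331/1071 = -8676248449/1071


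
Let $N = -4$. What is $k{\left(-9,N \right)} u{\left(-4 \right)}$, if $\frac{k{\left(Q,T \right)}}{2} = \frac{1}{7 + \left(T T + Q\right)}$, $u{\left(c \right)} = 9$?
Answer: $\frac{9}{7} \approx 1.2857$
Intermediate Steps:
$k{\left(Q,T \right)} = \frac{2}{7 + Q + T^{2}}$ ($k{\left(Q,T \right)} = \frac{2}{7 + \left(T T + Q\right)} = \frac{2}{7 + \left(T^{2} + Q\right)} = \frac{2}{7 + \left(Q + T^{2}\right)} = \frac{2}{7 + Q + T^{2}}$)
$k{\left(-9,N \right)} u{\left(-4 \right)} = \frac{2}{7 - 9 + \left(-4\right)^{2}} \cdot 9 = \frac{2}{7 - 9 + 16} \cdot 9 = \frac{2}{14} \cdot 9 = 2 \cdot \frac{1}{14} \cdot 9 = \frac{1}{7} \cdot 9 = \frac{9}{7}$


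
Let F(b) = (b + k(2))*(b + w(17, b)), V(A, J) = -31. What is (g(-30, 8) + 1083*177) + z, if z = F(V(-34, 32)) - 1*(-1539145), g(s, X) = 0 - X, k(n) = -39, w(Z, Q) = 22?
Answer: 1731458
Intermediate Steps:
F(b) = (-39 + b)*(22 + b) (F(b) = (b - 39)*(b + 22) = (-39 + b)*(22 + b))
g(s, X) = -X
z = 1539775 (z = (-858 + (-31)² - 17*(-31)) - 1*(-1539145) = (-858 + 961 + 527) + 1539145 = 630 + 1539145 = 1539775)
(g(-30, 8) + 1083*177) + z = (-1*8 + 1083*177) + 1539775 = (-8 + 191691) + 1539775 = 191683 + 1539775 = 1731458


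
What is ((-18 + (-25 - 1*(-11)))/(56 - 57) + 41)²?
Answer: 5329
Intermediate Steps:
((-18 + (-25 - 1*(-11)))/(56 - 57) + 41)² = ((-18 + (-25 + 11))/(-1) + 41)² = ((-18 - 14)*(-1) + 41)² = (-32*(-1) + 41)² = (32 + 41)² = 73² = 5329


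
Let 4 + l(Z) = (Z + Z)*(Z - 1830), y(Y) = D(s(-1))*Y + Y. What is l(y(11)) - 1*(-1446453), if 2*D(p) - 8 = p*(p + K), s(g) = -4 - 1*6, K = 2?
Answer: 124799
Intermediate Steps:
s(g) = -10 (s(g) = -4 - 6 = -10)
D(p) = 4 + p*(2 + p)/2 (D(p) = 4 + (p*(p + 2))/2 = 4 + (p*(2 + p))/2 = 4 + p*(2 + p)/2)
y(Y) = 45*Y (y(Y) = (4 - 10 + (½)*(-10)²)*Y + Y = (4 - 10 + (½)*100)*Y + Y = (4 - 10 + 50)*Y + Y = 44*Y + Y = 45*Y)
l(Z) = -4 + 2*Z*(-1830 + Z) (l(Z) = -4 + (Z + Z)*(Z - 1830) = -4 + (2*Z)*(-1830 + Z) = -4 + 2*Z*(-1830 + Z))
l(y(11)) - 1*(-1446453) = (-4 - 164700*11 + 2*(45*11)²) - 1*(-1446453) = (-4 - 3660*495 + 2*495²) + 1446453 = (-4 - 1811700 + 2*245025) + 1446453 = (-4 - 1811700 + 490050) + 1446453 = -1321654 + 1446453 = 124799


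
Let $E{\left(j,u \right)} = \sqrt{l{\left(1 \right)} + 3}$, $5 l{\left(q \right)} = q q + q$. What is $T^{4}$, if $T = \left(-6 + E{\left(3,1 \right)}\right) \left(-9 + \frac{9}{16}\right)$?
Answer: $\frac{678238290225}{65536} - \frac{7852040775 \sqrt{85}}{8192} \approx 1.5122 \cdot 10^{6}$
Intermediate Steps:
$l{\left(q \right)} = \frac{q}{5} + \frac{q^{2}}{5}$ ($l{\left(q \right)} = \frac{q q + q}{5} = \frac{q^{2} + q}{5} = \frac{q + q^{2}}{5} = \frac{q}{5} + \frac{q^{2}}{5}$)
$E{\left(j,u \right)} = \frac{\sqrt{85}}{5}$ ($E{\left(j,u \right)} = \sqrt{\frac{1}{5} \cdot 1 \left(1 + 1\right) + 3} = \sqrt{\frac{1}{5} \cdot 1 \cdot 2 + 3} = \sqrt{\frac{2}{5} + 3} = \sqrt{\frac{17}{5}} = \frac{\sqrt{85}}{5}$)
$T = \frac{405}{8} - \frac{27 \sqrt{85}}{16}$ ($T = \left(-6 + \frac{\sqrt{85}}{5}\right) \left(-9 + \frac{9}{16}\right) = \left(-6 + \frac{\sqrt{85}}{5}\right) \left(- \frac{135}{16}\right) = \frac{405}{8} - \frac{27 \sqrt{85}}{16} \approx 35.067$)
$T^{4} = \left(\frac{405}{8} - \frac{27 \sqrt{85}}{16}\right)^{4}$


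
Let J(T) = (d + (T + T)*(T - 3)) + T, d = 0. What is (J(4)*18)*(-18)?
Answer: -3888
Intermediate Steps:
J(T) = T + 2*T*(-3 + T) (J(T) = (0 + (T + T)*(T - 3)) + T = (0 + (2*T)*(-3 + T)) + T = (0 + 2*T*(-3 + T)) + T = 2*T*(-3 + T) + T = T + 2*T*(-3 + T))
(J(4)*18)*(-18) = ((4*(-5 + 2*4))*18)*(-18) = ((4*(-5 + 8))*18)*(-18) = ((4*3)*18)*(-18) = (12*18)*(-18) = 216*(-18) = -3888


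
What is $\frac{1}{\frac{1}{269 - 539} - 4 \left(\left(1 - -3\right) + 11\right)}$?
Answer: $- \frac{270}{16201} \approx -0.016666$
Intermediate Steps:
$\frac{1}{\frac{1}{269 - 539} - 4 \left(\left(1 - -3\right) + 11\right)} = \frac{1}{\frac{1}{269 - 539} - 4 \left(\left(1 + 3\right) + 11\right)} = \frac{1}{\frac{1}{-270} - 4 \left(4 + 11\right)} = \frac{1}{- \frac{1}{270} - 60} = \frac{1}{- \frac{16201}{270}} = - \frac{270}{16201}$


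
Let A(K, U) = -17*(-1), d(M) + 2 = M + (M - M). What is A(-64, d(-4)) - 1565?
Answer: -1548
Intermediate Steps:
d(M) = -2 + M (d(M) = -2 + (M + (M - M)) = -2 + (M + 0) = -2 + M)
A(K, U) = 17
A(-64, d(-4)) - 1565 = 17 - 1565 = -1548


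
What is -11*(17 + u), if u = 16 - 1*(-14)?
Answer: -517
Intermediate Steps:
u = 30 (u = 16 + 14 = 30)
-11*(17 + u) = -11*(17 + 30) = -11*47 = -517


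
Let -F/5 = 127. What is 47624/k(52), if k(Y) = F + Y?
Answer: -47624/583 ≈ -81.688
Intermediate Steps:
F = -635 (F = -5*127 = -635)
k(Y) = -635 + Y
47624/k(52) = 47624/(-635 + 52) = 47624/(-583) = 47624*(-1/583) = -47624/583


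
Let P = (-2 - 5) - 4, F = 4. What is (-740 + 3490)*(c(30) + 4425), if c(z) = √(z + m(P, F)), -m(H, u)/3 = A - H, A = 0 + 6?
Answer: 12168750 + 2750*I*√21 ≈ 1.2169e+7 + 12602.0*I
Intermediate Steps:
P = -11 (P = -7 - 4 = -11)
A = 6
m(H, u) = -18 + 3*H (m(H, u) = -3*(6 - H) = -18 + 3*H)
c(z) = √(-51 + z) (c(z) = √(z + (-18 + 3*(-11))) = √(z + (-18 - 33)) = √(z - 51) = √(-51 + z))
(-740 + 3490)*(c(30) + 4425) = (-740 + 3490)*(√(-51 + 30) + 4425) = 2750*(√(-21) + 4425) = 2750*(I*√21 + 4425) = 2750*(4425 + I*√21) = 12168750 + 2750*I*√21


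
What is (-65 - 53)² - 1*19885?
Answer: -5961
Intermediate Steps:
(-65 - 53)² - 1*19885 = (-118)² - 19885 = 13924 - 19885 = -5961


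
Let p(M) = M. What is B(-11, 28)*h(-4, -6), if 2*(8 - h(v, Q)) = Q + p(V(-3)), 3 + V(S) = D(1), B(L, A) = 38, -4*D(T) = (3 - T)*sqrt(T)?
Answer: 969/2 ≈ 484.50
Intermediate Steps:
D(T) = -sqrt(T)*(3 - T)/4 (D(T) = -(3 - T)*sqrt(T)/4 = -sqrt(T)*(3 - T)/4)
V(S) = -7/2 (V(S) = -3 + sqrt(1)*(-3 + 1)/4 = -3 + (1/4)*1*(-2) = -3 - 1/2 = -7/2)
h(v, Q) = 39/4 - Q/2 (h(v, Q) = 8 - (Q - 7/2)/2 = 8 - (-7/2 + Q)/2 = 8 + (7/4 - Q/2) = 39/4 - Q/2)
B(-11, 28)*h(-4, -6) = 38*(39/4 - 1/2*(-6)) = 38*(39/4 + 3) = 38*(51/4) = 969/2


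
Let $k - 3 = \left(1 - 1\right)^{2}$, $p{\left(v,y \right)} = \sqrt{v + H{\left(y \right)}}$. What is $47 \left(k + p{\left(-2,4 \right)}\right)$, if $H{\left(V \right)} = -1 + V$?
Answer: $188$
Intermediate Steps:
$p{\left(v,y \right)} = \sqrt{-1 + v + y}$ ($p{\left(v,y \right)} = \sqrt{v + \left(-1 + y\right)} = \sqrt{-1 + v + y}$)
$k = 3$ ($k = 3 + \left(1 - 1\right)^{2} = 3 + 0^{2} = 3 + 0 = 3$)
$47 \left(k + p{\left(-2,4 \right)}\right) = 47 \left(3 + \sqrt{-1 - 2 + 4}\right) = 47 \left(3 + \sqrt{1}\right) = 47 \left(3 + 1\right) = 47 \cdot 4 = 188$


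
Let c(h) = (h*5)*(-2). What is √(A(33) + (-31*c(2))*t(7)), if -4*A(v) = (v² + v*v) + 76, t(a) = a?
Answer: √15106/2 ≈ 61.453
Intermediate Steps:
c(h) = -10*h (c(h) = (5*h)*(-2) = -10*h)
A(v) = -19 - v²/2 (A(v) = -((v² + v*v) + 76)/4 = -((v² + v²) + 76)/4 = -(2*v² + 76)/4 = -(76 + 2*v²)/4 = -19 - v²/2)
√(A(33) + (-31*c(2))*t(7)) = √((-19 - ½*33²) - (-310)*2*7) = √((-19 - ½*1089) - 31*(-20)*7) = √((-19 - 1089/2) + 620*7) = √(-1127/2 + 4340) = √(7553/2) = √15106/2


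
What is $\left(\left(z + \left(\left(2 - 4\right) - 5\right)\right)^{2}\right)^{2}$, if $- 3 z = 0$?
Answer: $2401$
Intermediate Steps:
$z = 0$ ($z = \left(- \frac{1}{3}\right) 0 = 0$)
$\left(\left(z + \left(\left(2 - 4\right) - 5\right)\right)^{2}\right)^{2} = \left(\left(0 + \left(\left(2 - 4\right) - 5\right)\right)^{2}\right)^{2} = \left(\left(0 - 7\right)^{2}\right)^{2} = \left(\left(-7\right)^{2}\right)^{2} = 49^{2} = 2401$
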